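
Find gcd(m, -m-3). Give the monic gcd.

1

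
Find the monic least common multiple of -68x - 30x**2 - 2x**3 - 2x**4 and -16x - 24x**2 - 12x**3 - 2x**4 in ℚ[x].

136x + 196x**2 + 98x**3 + 23x**4 + 5x**5 + x**6

By polynomial division,
  -2x**4 - 2x**3 - 30x**2 - 68x = (-2x**4 - 12x**3 - 24x**2 - 16x) + (10x**3 - 6x**2 - 52x)
  -2x**4 - 12x**3 - 24x**2 - 16x = (-(1/5)x - 33/25)(10x**3 - 6x**2 - 52x) + (-(1058/25)x**2 - (2116/25)x)
  10x**3 - 6x**2 - 52x = (-(125/529)x + 325/529)(-(1058/25)x**2 - (2116/25)x) + (0)
Last nonzero remainder: -(1058/25)x**2 - (2116/25)x. Dividing through by -1058/25 gives the monic gcd x**2 + 2x.
Then lcm(f, g) = f·g / gcd(f, g); expanding and making the result monic gives the answer.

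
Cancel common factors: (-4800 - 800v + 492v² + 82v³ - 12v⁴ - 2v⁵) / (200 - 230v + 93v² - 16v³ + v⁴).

(-240 - 148v - 30v² - 2v³)/(10 - 7v + v²)

Apply the Euclidean algorithm:
  -2v⁵ - 12v⁴ + 82v³ + 492v² - 800v - 4800 = (-2v - 44)(v⁴ - 16v³ + 93v² - 230v + 200) + (-436v³ + 4124v² - 10520v + 4000)
  v⁴ - 16v³ + 93v² - 230v + 200 = (-(1/436)v + 713/47524)(-436v³ + 4124v² - 10520v + 4000) + ((83160/11881)v² - (748440/11881)v + 1663200/11881)
  -436v³ + 4124v² - 10520v + 4000 = (-(1295029/20790)v + 59405/2079)((83160/11881)v² - (748440/11881)v + 1663200/11881) + (0)
Last nonzero remainder: (83160/11881)v² - (748440/11881)v + 1663200/11881. Dividing through by 83160/11881 gives the monic gcd v² - 9v + 20.
Cancel v² - 9v + 20 from numerator and denominator to get the reduced form.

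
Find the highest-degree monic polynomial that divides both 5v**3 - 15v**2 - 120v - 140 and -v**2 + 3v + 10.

Euclidean algorithm in ℚ[v]:
  5v**3 - 15v**2 - 120v - 140 = (-5v)(-v**2 + 3v + 10) + (-70v - 140)
  -v**2 + 3v + 10 = ((1/70)v - 1/14)(-70v - 140) + (0)
Last nonzero remainder: -70v - 140. Dividing through by -70 gives the monic gcd v + 2.

v + 2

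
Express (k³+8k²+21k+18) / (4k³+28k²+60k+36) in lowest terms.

(k+2)/(4k+4)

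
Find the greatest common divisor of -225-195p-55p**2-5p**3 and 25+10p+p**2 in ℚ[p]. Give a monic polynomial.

5+p

By polynomial division,
  -5p**3-55p**2-195p-225 = (-5p-5)(p**2+10p+25) + (-20p-100)
  p**2+10p+25 = (-(1/20)p-1/4)(-20p-100) + (0)
Last nonzero remainder: -20p-100. Dividing through by -20 gives the monic gcd p+5.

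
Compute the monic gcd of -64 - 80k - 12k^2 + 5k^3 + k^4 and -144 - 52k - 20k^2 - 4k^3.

By polynomial division,
  k^4 + 5k^3 - 12k^2 - 80k - 64 = (-(1/4)k)(-4k^3 - 20k^2 - 52k - 144) + (-25k^2 - 116k - 64)
  -4k^3 - 20k^2 - 52k - 144 = ((4/25)k + 36/625)(-25k^2 - 116k - 64) + (-(21924/625)k - 87696/625)
  -25k^2 - 116k - 64 = ((15625/21924)k + 2500/5481)(-(21924/625)k - 87696/625) + (0)
Last nonzero remainder: -(21924/625)k - 87696/625. Dividing through by -21924/625 gives the monic gcd k + 4.

4 + k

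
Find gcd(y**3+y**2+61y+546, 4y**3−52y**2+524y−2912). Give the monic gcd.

y**2−5y+91

Euclidean algorithm in ℚ[y]:
  y**3+y**2+61y+546 = (1/4)(4y**3−52y**2+524y−2912) + (14y**2−70y+1274)
  4y**3−52y**2+524y−2912 = ((2/7)y−16/7)(14y**2−70y+1274) + (0)
Last nonzero remainder: 14y**2−70y+1274. Dividing through by 14 gives the monic gcd y**2−5y+91.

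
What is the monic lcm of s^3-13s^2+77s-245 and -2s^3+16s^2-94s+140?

s^4-15s^3+103s^2-399s+490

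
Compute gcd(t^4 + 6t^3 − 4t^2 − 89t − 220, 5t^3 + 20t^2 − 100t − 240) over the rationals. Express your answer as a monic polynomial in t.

t − 4

By polynomial division,
  t^4 + 6t^3 − 4t^2 − 89t − 220 = ((1/5)t + 2/5)(5t^3 + 20t^2 − 100t − 240) + (8t^2 − t − 124)
  5t^3 + 20t^2 − 100t − 240 = ((5/8)t + 165/64)(8t^2 − t − 124) + (−(1275/64)t + 1275/16)
  8t^2 − t − 124 = (−(512/1275)t − 1984/1275)(−(1275/64)t + 1275/16) + (0)
Last nonzero remainder: −(1275/64)t + 1275/16. Dividing through by −1275/64 gives the monic gcd t − 4.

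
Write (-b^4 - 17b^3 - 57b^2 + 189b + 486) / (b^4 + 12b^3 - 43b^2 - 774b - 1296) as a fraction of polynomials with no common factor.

(-b + 3)/(b - 8)

Apply the Euclidean algorithm:
  -b^4 - 17b^3 - 57b^2 + 189b + 486 = (-1)(b^4 + 12b^3 - 43b^2 - 774b - 1296) + (-5b^3 - 100b^2 - 585b - 810)
  b^4 + 12b^3 - 43b^2 - 774b - 1296 = (-(1/5)b + 8/5)(-5b^3 - 100b^2 - 585b - 810) + (0)
Last nonzero remainder: -5b^3 - 100b^2 - 585b - 810. Dividing through by -5 gives the monic gcd b^3 + 20b^2 + 117b + 162.
Cancel b^3 + 20b^2 + 117b + 162 from numerator and denominator to get the reduced form.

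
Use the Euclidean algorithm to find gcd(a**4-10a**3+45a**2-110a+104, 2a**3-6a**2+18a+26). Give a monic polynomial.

a**2-4a+13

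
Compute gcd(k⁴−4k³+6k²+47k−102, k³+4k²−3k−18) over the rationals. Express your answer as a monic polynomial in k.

k²+k−6

Euclidean algorithm in ℚ[k]:
  k⁴−4k³+6k²+47k−102 = (k−8)(k³+4k²−3k−18) + (41k²+41k−246)
  k³+4k²−3k−18 = ((1/41)k+3/41)(41k²+41k−246) + (0)
Last nonzero remainder: 41k²+41k−246. Dividing through by 41 gives the monic gcd k²+k−6.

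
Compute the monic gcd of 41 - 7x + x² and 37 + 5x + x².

Apply the Euclidean algorithm:
  x² - 7x + 41 = (x² + 5x + 37) + (-12x + 4)
  x² + 5x + 37 = (-(1/12)x - 4/9)(-12x + 4) + (349/9)
  -12x + 4 = (-(108/349)x + 36/349)(349/9) + (0)
The last nonzero remainder is the constant 349/9, so the polynomials are coprime and gcd = 1.

1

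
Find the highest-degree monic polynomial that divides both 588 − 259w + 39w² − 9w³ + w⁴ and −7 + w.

−7 + w

Repeated division with remainder:
  w⁴ − 9w³ + 39w² − 259w + 588 = (w³ − 2w² + 25w − 84)(w − 7) + (0)
The last nonzero remainder w − 7 is already monic.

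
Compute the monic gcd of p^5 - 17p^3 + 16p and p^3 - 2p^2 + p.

By polynomial division,
  p^5 - 17p^3 + 16p = (p^2 + 2p - 14)(p^3 - 2p^2 + p) + (-30p^2 + 30p)
  p^3 - 2p^2 + p = (-(1/30)p + 1/30)(-30p^2 + 30p) + (0)
Last nonzero remainder: -30p^2 + 30p. Dividing through by -30 gives the monic gcd p^2 - p.

p^2 - p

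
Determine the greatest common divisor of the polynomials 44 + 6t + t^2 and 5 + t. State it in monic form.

Euclidean algorithm in ℚ[t]:
  t^2 + 6t + 44 = (t + 1)(t + 5) + (39)
  t + 5 = ((1/39)t + 5/39)(39) + (0)
The last nonzero remainder is the constant 39, so the polynomials are coprime and gcd = 1.

1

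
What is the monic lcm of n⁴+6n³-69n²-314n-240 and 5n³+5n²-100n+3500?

n⁶-3n⁵-53n⁴+727n³-2244n²-19820n-16800

Repeated division with remainder:
  n⁴+6n³-69n²-314n-240 = ((1/5)n+1)(5n³+5n²-100n+3500) + (-54n²-914n-3740)
  5n³+5n²-100n+3500 = (-(5/54)n+1075/729)(-54n²-914n-3740) + ((657200/729)n+6572000/729)
  -54n²-914n-3740 = (-(19683/328600)n-136323/328600)((657200/729)n+6572000/729) + (0)
Last nonzero remainder: (657200/729)n+6572000/729. Dividing through by 657200/729 gives the monic gcd n+10.
Then lcm(f, g) = f·g / gcd(f, g); expanding and making the result monic gives the answer.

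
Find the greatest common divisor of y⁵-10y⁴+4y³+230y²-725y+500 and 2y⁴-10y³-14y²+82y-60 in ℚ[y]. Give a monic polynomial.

y²-6y+5

By polynomial division,
  y⁵-10y⁴+4y³+230y²-725y+500 = ((1/2)y-5/2)(2y⁴-10y³-14y²+82y-60) + (-14y³+154y²-490y+350)
  2y⁴-10y³-14y²+82y-60 = (-(1/7)y-6/7)(-14y³+154y²-490y+350) + (48y²-288y+240)
  -14y³+154y²-490y+350 = (-(7/24)y+35/24)(48y²-288y+240) + (0)
Last nonzero remainder: 48y²-288y+240. Dividing through by 48 gives the monic gcd y²-6y+5.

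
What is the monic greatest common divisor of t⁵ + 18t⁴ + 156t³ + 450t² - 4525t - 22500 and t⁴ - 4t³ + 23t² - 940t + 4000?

By polynomial division,
  t⁵ + 18t⁴ + 156t³ + 450t² - 4525t - 22500 = (t + 22)(t⁴ - 4t³ + 23t² - 940t + 4000) + (221t³ + 884t² + 12155t - 110500)
  t⁴ - 4t³ + 23t² - 940t + 4000 = ((1/221)t - 8/221)(221t³ + 884t² + 12155t - 110500) + (0)
Last nonzero remainder: 221t³ + 884t² + 12155t - 110500. Dividing through by 221 gives the monic gcd t³ + 4t² + 55t - 500.

t³ + 4t² + 55t - 500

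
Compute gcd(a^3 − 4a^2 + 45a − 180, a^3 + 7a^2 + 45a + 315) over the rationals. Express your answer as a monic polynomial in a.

Apply the Euclidean algorithm:
  a^3 − 4a^2 + 45a − 180 = (a^3 + 7a^2 + 45a + 315) + (−11a^2 − 495)
  a^3 + 7a^2 + 45a + 315 = (−(1/11)a − 7/11)(−11a^2 − 495) + (0)
Last nonzero remainder: −11a^2 − 495. Dividing through by −11 gives the monic gcd a^2 + 45.

a^2 + 45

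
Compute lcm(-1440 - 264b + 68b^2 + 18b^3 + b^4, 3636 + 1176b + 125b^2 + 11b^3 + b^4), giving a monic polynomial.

-145440 - 25224b + 5692b^2 + 1486b^3 + 151b^4 + 17b^5 + b^6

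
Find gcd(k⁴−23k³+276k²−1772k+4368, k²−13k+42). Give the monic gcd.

Repeated division with remainder:
  k⁴−23k³+276k²−1772k+4368 = (k²−10k+104)(k²−13k+42) + (0)
The last nonzero remainder k²−13k+42 is already monic.

k²−13k+42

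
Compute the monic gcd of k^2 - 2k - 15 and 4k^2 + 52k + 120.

k + 3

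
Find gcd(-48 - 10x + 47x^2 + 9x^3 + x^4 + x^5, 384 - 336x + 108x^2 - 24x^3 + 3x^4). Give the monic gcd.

16 - 2x + x^2

Repeated division with remainder:
  x^5 + x^4 + 9x^3 + 47x^2 - 10x - 48 = ((1/3)x + 3)(3x^4 - 24x^3 + 108x^2 - 336x + 384) + (45x^3 - 165x^2 + 870x - 1200)
  3x^4 - 24x^3 + 108x^2 - 336x + 384 = ((1/15)x - 13/45)(45x^3 - 165x^2 + 870x - 1200) + ((7/3)x^2 - (14/3)x + 112/3)
  45x^3 - 165x^2 + 870x - 1200 = ((135/7)x - 225/7)((7/3)x^2 - (14/3)x + 112/3) + (0)
Last nonzero remainder: (7/3)x^2 - (14/3)x + 112/3. Dividing through by 7/3 gives the monic gcd x^2 - 2x + 16.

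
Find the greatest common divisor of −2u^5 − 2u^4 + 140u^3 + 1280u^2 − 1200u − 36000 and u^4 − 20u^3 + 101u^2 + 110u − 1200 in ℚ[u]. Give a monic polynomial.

u^2 − 15u + 50

Euclidean algorithm in ℚ[u]:
  −2u^5 − 2u^4 + 140u^3 + 1280u^2 − 1200u − 36000 = (−2u − 42)(u^4 − 20u^3 + 101u^2 + 110u − 1200) + (−498u^3 + 5742u^2 + 1020u − 86400)
  u^4 − 20u^3 + 101u^2 + 110u − 1200 = (−(1/498)u + 703/41334)(−498u^3 + 5742u^2 + 1020u − 86400) + ((37128/6889)u^2 − (556920/6889)u + 1856400/6889)
  −498u^3 + 5742u^2 + 1020u − 86400 = (−(571787/6188)u − 496008/1547)((37128/6889)u^2 − (556920/6889)u + 1856400/6889) + (0)
Last nonzero remainder: (37128/6889)u^2 − (556920/6889)u + 1856400/6889. Dividing through by 37128/6889 gives the monic gcd u^2 − 15u + 50.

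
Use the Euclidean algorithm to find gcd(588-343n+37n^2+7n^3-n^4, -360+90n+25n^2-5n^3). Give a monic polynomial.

-3+n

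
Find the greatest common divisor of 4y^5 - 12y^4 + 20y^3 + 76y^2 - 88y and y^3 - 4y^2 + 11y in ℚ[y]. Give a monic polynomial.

Apply the Euclidean algorithm:
  4y^5 - 12y^4 + 20y^3 + 76y^2 - 88y = (4y^2 + 4y - 8)(y^3 - 4y^2 + 11y) + (0)
The last nonzero remainder y^3 - 4y^2 + 11y is already monic.

y^3 - 4y^2 + 11y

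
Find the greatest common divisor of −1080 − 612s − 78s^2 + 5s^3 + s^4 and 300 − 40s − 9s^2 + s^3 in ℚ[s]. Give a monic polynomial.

−60 − 4s + s^2

Euclidean algorithm in ℚ[s]:
  s^4 + 5s^3 − 78s^2 − 612s − 1080 = (s + 14)(s^3 − 9s^2 − 40s + 300) + (88s^2 − 352s − 5280)
  s^3 − 9s^2 − 40s + 300 = ((1/88)s − 5/88)(88s^2 − 352s − 5280) + (0)
Last nonzero remainder: 88s^2 − 352s − 5280. Dividing through by 88 gives the monic gcd s^2 − 4s − 60.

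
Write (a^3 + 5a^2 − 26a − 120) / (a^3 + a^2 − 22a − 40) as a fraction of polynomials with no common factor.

Repeated division with remainder:
  a^3 + 5a^2 − 26a − 120 = (a^3 + a^2 − 22a − 40) + (4a^2 − 4a − 80)
  a^3 + a^2 − 22a − 40 = ((1/4)a + 1/2)(4a^2 − 4a − 80) + (0)
Last nonzero remainder: 4a^2 − 4a − 80. Dividing through by 4 gives the monic gcd a^2 − a − 20.
Cancel a^2 − a − 20 from numerator and denominator to get the reduced form.

(a + 6)/(a + 2)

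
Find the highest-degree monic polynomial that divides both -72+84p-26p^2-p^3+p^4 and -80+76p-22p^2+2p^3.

Apply the Euclidean algorithm:
  p^4-p^3-26p^2+84p-72 = ((1/2)p+5)(2p^3-22p^2+76p-80) + (46p^2-256p+328)
  2p^3-22p^2+76p-80 = ((1/23)p-125/529)(46p^2-256p+328) + ((660/529)p-1320/529)
  46p^2-256p+328 = ((12167/330)p-21689/165)((660/529)p-1320/529) + (0)
Last nonzero remainder: (660/529)p-1320/529. Dividing through by 660/529 gives the monic gcd p-2.

-2+p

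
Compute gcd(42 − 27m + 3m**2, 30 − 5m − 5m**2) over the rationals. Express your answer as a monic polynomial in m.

−2 + m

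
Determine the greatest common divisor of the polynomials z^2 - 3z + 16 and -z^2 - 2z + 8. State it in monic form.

1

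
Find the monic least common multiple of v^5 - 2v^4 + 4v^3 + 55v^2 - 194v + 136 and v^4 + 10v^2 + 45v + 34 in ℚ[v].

v^7 + v^6 + 63v^4 - 21v^3 - 336v^2 + 20v + 272

Repeated division with remainder:
  v^5 - 2v^4 + 4v^3 + 55v^2 - 194v + 136 = (v - 2)(v^4 + 10v^2 + 45v + 34) + (-6v^3 + 30v^2 - 138v + 204)
  v^4 + 10v^2 + 45v + 34 = (-(1/6)v - 5/6)(-6v^3 + 30v^2 - 138v + 204) + (12v^2 - 36v + 204)
  -6v^3 + 30v^2 - 138v + 204 = (-(1/2)v + 1)(12v^2 - 36v + 204) + (0)
Last nonzero remainder: 12v^2 - 36v + 204. Dividing through by 12 gives the monic gcd v^2 - 3v + 17.
Then lcm(f, g) = f·g / gcd(f, g); expanding and making the result monic gives the answer.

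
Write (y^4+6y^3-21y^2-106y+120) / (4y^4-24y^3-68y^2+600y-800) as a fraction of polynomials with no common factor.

(y^2+5y-6)/(4y^2-28y+40)

By polynomial division,
  y^4+6y^3-21y^2-106y+120 = (1/4)(4y^4-24y^3-68y^2+600y-800) + (12y^3-4y^2-256y+320)
  4y^4-24y^3-68y^2+600y-800 = ((1/3)y-17/9)(12y^3-4y^2-256y+320) + ((88/9)y^2+(88/9)y-1760/9)
  12y^3-4y^2-256y+320 = ((27/22)y-18/11)((88/9)y^2+(88/9)y-1760/9) + (0)
Last nonzero remainder: (88/9)y^2+(88/9)y-1760/9. Dividing through by 88/9 gives the monic gcd y^2+y-20.
Cancel y^2+y-20 from numerator and denominator to get the reduced form.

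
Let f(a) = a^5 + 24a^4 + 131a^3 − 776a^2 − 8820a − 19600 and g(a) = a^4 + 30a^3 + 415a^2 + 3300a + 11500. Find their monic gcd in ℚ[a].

Euclidean algorithm in ℚ[a]:
  a^5 + 24a^4 + 131a^3 − 776a^2 − 8820a − 19600 = (a − 6)(a^4 + 30a^3 + 415a^2 + 3300a + 11500) + (−104a^3 − 1586a^2 − 520a + 49400)
  a^4 + 30a^3 + 415a^2 + 3300a + 11500 = (−(1/104)a − 59/416)(−104a^3 − 1586a^2 − 520a + 49400) + ((2961/16)a^2 + (14805/4)a + 74025/4)
  −104a^3 − 1586a^2 − 520a + 49400 = (−(1664/2961)a + 7904/2961)((2961/16)a^2 + (14805/4)a + 74025/4) + (0)
Last nonzero remainder: (2961/16)a^2 + (14805/4)a + 74025/4. Dividing through by 2961/16 gives the monic gcd a^2 + 20a + 100.

a^2 + 20a + 100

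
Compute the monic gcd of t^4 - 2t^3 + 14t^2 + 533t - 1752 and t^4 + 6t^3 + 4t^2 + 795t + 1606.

Euclidean algorithm in ℚ[t]:
  t^4 - 2t^3 + 14t^2 + 533t - 1752 = (t^4 + 6t^3 + 4t^2 + 795t + 1606) + (-8t^3 + 10t^2 - 262t - 3358)
  t^4 + 6t^3 + 4t^2 + 795t + 1606 = (-(1/8)t - 29/32)(-8t^3 + 10t^2 - 262t - 3358) + (-(315/16)t^2 + (2205/16)t - 22995/16)
  -8t^3 + 10t^2 - 262t - 3358 = ((128/315)t + 736/315)(-(315/16)t^2 + (2205/16)t - 22995/16) + (0)
Last nonzero remainder: -(315/16)t^2 + (2205/16)t - 22995/16. Dividing through by -315/16 gives the monic gcd t^2 - 7t + 73.

t^2 - 7t + 73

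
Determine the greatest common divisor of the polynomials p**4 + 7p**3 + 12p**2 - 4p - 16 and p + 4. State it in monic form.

p + 4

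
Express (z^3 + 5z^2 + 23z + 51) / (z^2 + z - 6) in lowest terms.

By polynomial division,
  z^3 + 5z^2 + 23z + 51 = (z + 4)(z^2 + z - 6) + (25z + 75)
  z^2 + z - 6 = ((1/25)z - 2/25)(25z + 75) + (0)
Last nonzero remainder: 25z + 75. Dividing through by 25 gives the monic gcd z + 3.
Cancel z + 3 from numerator and denominator to get the reduced form.

(z^2 + 2z + 17)/(z - 2)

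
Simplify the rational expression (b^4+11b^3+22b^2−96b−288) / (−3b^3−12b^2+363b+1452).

(−b^3−7b^2+6b+72)/(3b^2−363)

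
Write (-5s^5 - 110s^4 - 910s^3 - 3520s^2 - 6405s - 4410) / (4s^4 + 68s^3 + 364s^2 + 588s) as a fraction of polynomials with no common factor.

(-5s^2 - 25s - 30)/(4s)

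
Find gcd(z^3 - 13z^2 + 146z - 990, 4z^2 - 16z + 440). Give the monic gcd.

By polynomial division,
  z^3 - 13z^2 + 146z - 990 = ((1/4)z - 9/4)(4z^2 - 16z + 440) + (0)
Last nonzero remainder: 4z^2 - 16z + 440. Dividing through by 4 gives the monic gcd z^2 - 4z + 110.

z^2 - 4z + 110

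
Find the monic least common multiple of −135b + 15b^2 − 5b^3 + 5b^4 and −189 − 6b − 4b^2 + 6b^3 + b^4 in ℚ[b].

−189b − 6b^2 − 4b^3 + 6b^4 + b^5

Repeated division with remainder:
  5b^4 − 5b^3 + 15b^2 − 135b = (5)(b^4 + 6b^3 − 4b^2 − 6b − 189) + (−35b^3 + 35b^2 − 105b + 945)
  b^4 + 6b^3 − 4b^2 − 6b − 189 = (−(1/35)b − 1/5)(−35b^3 + 35b^2 − 105b + 945) + (0)
Last nonzero remainder: −35b^3 + 35b^2 − 105b + 945. Dividing through by −35 gives the monic gcd b^3 − b^2 + 3b − 27.
Then lcm(f, g) = f·g / gcd(f, g); expanding and making the result monic gives the answer.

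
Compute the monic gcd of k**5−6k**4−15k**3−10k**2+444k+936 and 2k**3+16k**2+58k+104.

k**2+4k+13

Apply the Euclidean algorithm:
  k**5−6k**4−15k**3−10k**2+444k+936 = ((1/2)k**2−7k+34)(2k**3+16k**2+58k+104) + (−200k**2−800k−2600)
  2k**3+16k**2+58k+104 = (−(1/100)k−1/25)(−200k**2−800k−2600) + (0)
Last nonzero remainder: −200k**2−800k−2600. Dividing through by −200 gives the monic gcd k**2+4k+13.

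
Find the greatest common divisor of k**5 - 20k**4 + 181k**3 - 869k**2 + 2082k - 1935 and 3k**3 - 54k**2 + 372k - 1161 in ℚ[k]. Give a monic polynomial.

k**2 - 9k + 43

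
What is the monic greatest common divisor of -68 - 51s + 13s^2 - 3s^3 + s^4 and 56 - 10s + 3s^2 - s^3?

By polynomial division,
  s^4 - 3s^3 + 13s^2 - 51s - 68 = (-s)(-s^3 + 3s^2 - 10s + 56) + (3s^2 + 5s - 68)
  -s^3 + 3s^2 - 10s + 56 = (-(1/3)s + 14/9)(3s^2 + 5s - 68) + (-(364/9)s + 1456/9)
  3s^2 + 5s - 68 = (-(27/364)s - 153/364)(-(364/9)s + 1456/9) + (0)
Last nonzero remainder: -(364/9)s + 1456/9. Dividing through by -364/9 gives the monic gcd s - 4.

-4 + s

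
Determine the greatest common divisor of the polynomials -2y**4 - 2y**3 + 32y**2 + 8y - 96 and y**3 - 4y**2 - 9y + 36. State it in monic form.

y - 3

By polynomial division,
  -2y**4 - 2y**3 + 32y**2 + 8y - 96 = (-2y - 10)(y**3 - 4y**2 - 9y + 36) + (-26y**2 - 10y + 264)
  y**3 - 4y**2 - 9y + 36 = (-(1/26)y + 57/338)(-26y**2 - 10y + 264) + ((480/169)y - 1440/169)
  -26y**2 - 10y + 264 = (-(2197/240)y - 1859/60)((480/169)y - 1440/169) + (0)
Last nonzero remainder: (480/169)y - 1440/169. Dividing through by 480/169 gives the monic gcd y - 3.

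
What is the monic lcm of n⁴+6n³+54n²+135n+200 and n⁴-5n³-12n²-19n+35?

Apply the Euclidean algorithm:
  n⁴+6n³+54n²+135n+200 = (n⁴-5n³-12n²-19n+35) + (11n³+66n²+154n+165)
  n⁴-5n³-12n²-19n+35 = ((1/11)n-1)(11n³+66n²+154n+165) + (40n²+120n+200)
  11n³+66n²+154n+165 = ((11/40)n+33/40)(40n²+120n+200) + (0)
Last nonzero remainder: 40n²+120n+200. Dividing through by 40 gives the monic gcd n²+3n+5.
Then lcm(f, g) = f·g / gcd(f, g); expanding and making the result monic gives the answer.

n⁶-2n⁵+13n⁴-255n³-502n²-655n+1400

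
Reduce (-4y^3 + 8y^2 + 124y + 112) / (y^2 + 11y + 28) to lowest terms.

(-4y^2 + 24y + 28)/(y + 7)

Apply the Euclidean algorithm:
  -4y^3 + 8y^2 + 124y + 112 = (-4y + 52)(y^2 + 11y + 28) + (-336y - 1344)
  y^2 + 11y + 28 = (-(1/336)y - 1/48)(-336y - 1344) + (0)
Last nonzero remainder: -336y - 1344. Dividing through by -336 gives the monic gcd y + 4.
Cancel y + 4 from numerator and denominator to get the reduced form.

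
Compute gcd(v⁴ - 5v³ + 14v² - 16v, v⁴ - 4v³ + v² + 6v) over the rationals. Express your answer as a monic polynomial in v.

Euclidean algorithm in ℚ[v]:
  v⁴ - 5v³ + 14v² - 16v = (v⁴ - 4v³ + v² + 6v) + (-v³ + 13v² - 22v)
  v⁴ - 4v³ + v² + 6v = (-v - 9)(-v³ + 13v² - 22v) + (96v² - 192v)
  -v³ + 13v² - 22v = (-(1/96)v + 11/96)(96v² - 192v) + (0)
Last nonzero remainder: 96v² - 192v. Dividing through by 96 gives the monic gcd v² - 2v.

v² - 2v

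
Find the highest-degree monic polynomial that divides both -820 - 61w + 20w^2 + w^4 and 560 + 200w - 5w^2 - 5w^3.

4 + w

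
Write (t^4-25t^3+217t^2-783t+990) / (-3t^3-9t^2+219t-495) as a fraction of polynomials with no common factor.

Repeated division with remainder:
  t^4-25t^3+217t^2-783t+990 = (-(1/3)t+28/3)(-3t^3-9t^2+219t-495) + (374t^2-2992t+5610)
  -3t^3-9t^2+219t-495 = (-(3/374)t-3/34)(374t^2-2992t+5610) + (0)
Last nonzero remainder: 374t^2-2992t+5610. Dividing through by 374 gives the monic gcd t^2-8t+15.
Cancel t^2-8t+15 from numerator and denominator to get the reduced form.

(-t^2+17t-66)/(3t+33)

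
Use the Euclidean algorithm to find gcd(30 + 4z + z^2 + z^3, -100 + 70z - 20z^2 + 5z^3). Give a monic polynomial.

10 - 2z + z^2

Euclidean algorithm in ℚ[z]:
  z^3 + z^2 + 4z + 30 = (1/5)(5z^3 - 20z^2 + 70z - 100) + (5z^2 - 10z + 50)
  5z^3 - 20z^2 + 70z - 100 = (z - 2)(5z^2 - 10z + 50) + (0)
Last nonzero remainder: 5z^2 - 10z + 50. Dividing through by 5 gives the monic gcd z^2 - 2z + 10.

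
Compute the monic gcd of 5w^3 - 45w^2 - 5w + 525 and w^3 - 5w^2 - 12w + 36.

w + 3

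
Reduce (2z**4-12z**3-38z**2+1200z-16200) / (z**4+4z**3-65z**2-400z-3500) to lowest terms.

(2z**2-12z+162)/(z**2+4z+35)

Apply the Euclidean algorithm:
  2z**4-12z**3-38z**2+1200z-16200 = (2)(z**4+4z**3-65z**2-400z-3500) + (-20z**3+92z**2+2000z-9200)
  z**4+4z**3-65z**2-400z-3500 = (-(1/20)z-43/100)(-20z**3+92z**2+2000z-9200) + ((1864/25)z**2-7456)
  -20z**3+92z**2+2000z-9200 = (-(125/466)z+575/466)((1864/25)z**2-7456) + (0)
Last nonzero remainder: (1864/25)z**2-7456. Dividing through by 1864/25 gives the monic gcd z**2-100.
Cancel z**2-100 from numerator and denominator to get the reduced form.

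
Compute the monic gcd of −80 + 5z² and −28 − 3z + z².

By polynomial division,
  5z² − 80 = (5)(z² − 3z − 28) + (15z + 60)
  z² − 3z − 28 = ((1/15)z − 7/15)(15z + 60) + (0)
Last nonzero remainder: 15z + 60. Dividing through by 15 gives the monic gcd z + 4.

4 + z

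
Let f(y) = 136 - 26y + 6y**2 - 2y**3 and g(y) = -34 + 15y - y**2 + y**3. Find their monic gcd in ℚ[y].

17 + y + y**2

Repeated division with remainder:
  -2y**3 + 6y**2 - 26y + 136 = (-2)(y**3 - y**2 + 15y - 34) + (4y**2 + 4y + 68)
  y**3 - y**2 + 15y - 34 = ((1/4)y - 1/2)(4y**2 + 4y + 68) + (0)
Last nonzero remainder: 4y**2 + 4y + 68. Dividing through by 4 gives the monic gcd y**2 + y + 17.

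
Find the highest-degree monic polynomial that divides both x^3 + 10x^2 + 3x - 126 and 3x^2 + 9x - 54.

By polynomial division,
  x^3 + 10x^2 + 3x - 126 = ((1/3)x + 7/3)(3x^2 + 9x - 54) + (0)
Last nonzero remainder: 3x^2 + 9x - 54. Dividing through by 3 gives the monic gcd x^2 + 3x - 18.

x^2 + 3x - 18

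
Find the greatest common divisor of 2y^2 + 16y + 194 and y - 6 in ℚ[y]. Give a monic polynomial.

Repeated division with remainder:
  2y^2 + 16y + 194 = (2y + 28)(y - 6) + (362)
  y - 6 = ((1/362)y - 3/181)(362) + (0)
The last nonzero remainder is the constant 362, so the polynomials are coprime and gcd = 1.

1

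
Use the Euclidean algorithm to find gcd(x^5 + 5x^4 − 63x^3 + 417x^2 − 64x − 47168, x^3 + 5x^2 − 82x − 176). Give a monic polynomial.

x^2 + 3x − 88

By polynomial division,
  x^5 + 5x^4 − 63x^3 + 417x^2 − 64x − 47168 = (x^2 + 19)(x^3 + 5x^2 − 82x − 176) + (498x^2 + 1494x − 43824)
  x^3 + 5x^2 − 82x − 176 = ((1/498)x + 1/249)(498x^2 + 1494x − 43824) + (0)
Last nonzero remainder: 498x^2 + 1494x − 43824. Dividing through by 498 gives the monic gcd x^2 + 3x − 88.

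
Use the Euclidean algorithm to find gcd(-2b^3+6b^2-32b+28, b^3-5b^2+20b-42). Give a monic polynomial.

Apply the Euclidean algorithm:
  -2b^3+6b^2-32b+28 = (-2)(b^3-5b^2+20b-42) + (-4b^2+8b-56)
  b^3-5b^2+20b-42 = (-(1/4)b+3/4)(-4b^2+8b-56) + (0)
Last nonzero remainder: -4b^2+8b-56. Dividing through by -4 gives the monic gcd b^2-2b+14.

b^2-2b+14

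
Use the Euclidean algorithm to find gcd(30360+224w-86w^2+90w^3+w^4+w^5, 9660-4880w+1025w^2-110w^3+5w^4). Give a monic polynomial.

46-9w+w^2

By polynomial division,
  w^5+w^4+90w^3-86w^2+224w+30360 = ((1/5)w+23/5)(5w^4-110w^3+1025w^2-4880w+9660) + (391w^3-3825w^2+20740w-14076)
  5w^4-110w^3+1025w^2-4880w+9660 = ((5/391)w-1405/8993)(391w^3-3825w^2+20740w-14076) + ((85800/529)w^2-(772200/529)w+171600/23)
  391w^3-3825w^2+20740w-14076 = ((206839/85800)w-26979/14300)((85800/529)w^2-(772200/529)w+171600/23) + (0)
Last nonzero remainder: (85800/529)w^2-(772200/529)w+171600/23. Dividing through by 85800/529 gives the monic gcd w^2-9w+46.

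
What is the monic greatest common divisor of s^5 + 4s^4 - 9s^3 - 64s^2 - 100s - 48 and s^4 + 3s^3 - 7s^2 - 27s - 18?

s^3 + 6s^2 + 11s + 6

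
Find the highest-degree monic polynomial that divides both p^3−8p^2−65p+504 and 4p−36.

Apply the Euclidean algorithm:
  p^3−8p^2−65p+504 = ((1/4)p^2+(1/4)p−14)(4p−36) + (0)
Last nonzero remainder: 4p−36. Dividing through by 4 gives the monic gcd p−9.

p−9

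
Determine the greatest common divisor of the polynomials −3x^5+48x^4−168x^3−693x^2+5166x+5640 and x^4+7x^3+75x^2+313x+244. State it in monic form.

By polynomial division,
  −3x^5+48x^4−168x^3−693x^2+5166x+5640 = (−3x+69)(x^4+7x^3+75x^2+313x+244) + (−426x^3−4929x^2−15699x−11196)
  x^4+7x^3+75x^2+313x+244 = (−(1/426)x+649/60492)(−426x^3−4929x^2−15699x−11196) + ((1835521/20164)x^2+(9177605/20164)x+1835521/5041)
  −426x^3−4929x^2−15699x−11196 = (−(8589864/1835521)x−56439036/1835521)((1835521/20164)x^2+(9177605/20164)x+1835521/5041) + (0)
Last nonzero remainder: (1835521/20164)x^2+(9177605/20164)x+1835521/5041. Dividing through by 1835521/20164 gives the monic gcd x^2+5x+4.

x^2+5x+4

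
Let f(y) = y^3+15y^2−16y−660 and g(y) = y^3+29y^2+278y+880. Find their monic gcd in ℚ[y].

y^2+21y+110

By polynomial division,
  y^3+15y^2−16y−660 = (y^3+29y^2+278y+880) + (−14y^2−294y−1540)
  y^3+29y^2+278y+880 = (−(1/14)y−4/7)(−14y^2−294y−1540) + (0)
Last nonzero remainder: −14y^2−294y−1540. Dividing through by −14 gives the monic gcd y^2+21y+110.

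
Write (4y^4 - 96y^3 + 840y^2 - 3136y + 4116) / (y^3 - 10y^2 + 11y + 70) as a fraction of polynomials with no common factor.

(4y^3 - 68y^2 + 364y - 588)/(y^2 - 3y - 10)

Repeated division with remainder:
  4y^4 - 96y^3 + 840y^2 - 3136y + 4116 = (4y - 56)(y^3 - 10y^2 + 11y + 70) + (236y^2 - 2800y + 8036)
  y^3 - 10y^2 + 11y + 70 = ((1/236)y + 55/6962)(236y^2 - 2800y + 8036) + (-(3240/3481)y + 22680/3481)
  236y^2 - 2800y + 8036 = (-(205379/810)y + 999047/810)(-(3240/3481)y + 22680/3481) + (0)
Last nonzero remainder: -(3240/3481)y + 22680/3481. Dividing through by -3240/3481 gives the monic gcd y - 7.
Cancel y - 7 from numerator and denominator to get the reduced form.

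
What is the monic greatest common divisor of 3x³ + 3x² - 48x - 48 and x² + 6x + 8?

x + 4

Repeated division with remainder:
  3x³ + 3x² - 48x - 48 = (3x - 15)(x² + 6x + 8) + (18x + 72)
  x² + 6x + 8 = ((1/18)x + 1/9)(18x + 72) + (0)
Last nonzero remainder: 18x + 72. Dividing through by 18 gives the monic gcd x + 4.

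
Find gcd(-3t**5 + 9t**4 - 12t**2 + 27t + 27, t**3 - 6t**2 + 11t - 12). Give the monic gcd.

Repeated division with remainder:
  -3t**5 + 9t**4 - 12t**2 + 27t + 27 = (-3t**2 - 9t - 21)(t**3 - 6t**2 + 11t - 12) + (-75t**2 + 150t - 225)
  t**3 - 6t**2 + 11t - 12 = (-(1/75)t + 4/75)(-75t**2 + 150t - 225) + (0)
Last nonzero remainder: -75t**2 + 150t - 225. Dividing through by -75 gives the monic gcd t**2 - 2t + 3.

t**2 - 2t + 3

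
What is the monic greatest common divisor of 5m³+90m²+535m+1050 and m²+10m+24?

m+6

Repeated division with remainder:
  5m³+90m²+535m+1050 = (5m+40)(m²+10m+24) + (15m+90)
  m²+10m+24 = ((1/15)m+4/15)(15m+90) + (0)
Last nonzero remainder: 15m+90. Dividing through by 15 gives the monic gcd m+6.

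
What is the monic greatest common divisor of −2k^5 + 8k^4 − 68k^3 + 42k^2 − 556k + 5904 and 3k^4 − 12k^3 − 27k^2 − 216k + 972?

Repeated division with remainder:
  −2k^5 + 8k^4 − 68k^3 + 42k^2 − 556k + 5904 = (−(2/3)k)(3k^4 − 12k^3 − 27k^2 − 216k + 972) + (−86k^3 − 102k^2 + 92k + 5904)
  3k^4 − 12k^3 − 27k^2 − 216k + 972 = (−(3/86)k + 669/3698)(−86k^3 − 102k^2 + 92k + 5904) + (−(9870/1849)k^2 − (49350/1849)k − 177660/1849)
  −86k^3 − 102k^2 + 92k + 5904 = ((79507/4935)k − 303236/4935)(−(9870/1849)k^2 − (49350/1849)k − 177660/1849) + (0)
Last nonzero remainder: −(9870/1849)k^2 − (49350/1849)k − 177660/1849. Dividing through by −9870/1849 gives the monic gcd k^2 + 5k + 18.

k^2 + 5k + 18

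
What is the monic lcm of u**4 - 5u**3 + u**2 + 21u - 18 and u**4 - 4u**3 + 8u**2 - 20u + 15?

By polynomial division,
  u**4 - 5u**3 + u**2 + 21u - 18 = (u**4 - 4u**3 + 8u**2 - 20u + 15) + (-u**3 - 7u**2 + 41u - 33)
  u**4 - 4u**3 + 8u**2 - 20u + 15 = (-u + 11)(-u**3 - 7u**2 + 41u - 33) + (126u**2 - 504u + 378)
  -u**3 - 7u**2 + 41u - 33 = (-(1/126)u - 11/126)(126u**2 - 504u + 378) + (0)
Last nonzero remainder: 126u**2 - 504u + 378. Dividing through by 126 gives the monic gcd u**2 - 4u + 3.
Then lcm(f, g) = f·g / gcd(f, g); expanding and making the result monic gives the answer.

u**6 - 5u**5 + 6u**4 - 4u**3 - 13u**2 + 105u - 90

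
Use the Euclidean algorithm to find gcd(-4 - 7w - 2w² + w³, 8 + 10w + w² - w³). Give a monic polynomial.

-4 - 3w + w²

Euclidean algorithm in ℚ[w]:
  w³ - 2w² - 7w - 4 = (-1)(-w³ + w² + 10w + 8) + (-w² + 3w + 4)
  -w³ + w² + 10w + 8 = (w + 2)(-w² + 3w + 4) + (0)
Last nonzero remainder: -w² + 3w + 4. Dividing through by -1 gives the monic gcd w² - 3w - 4.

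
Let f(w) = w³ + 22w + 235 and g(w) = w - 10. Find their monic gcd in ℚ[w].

Repeated division with remainder:
  w³ + 22w + 235 = (w² + 10w + 122)(w - 10) + (1455)
  w - 10 = ((1/1455)w - 2/291)(1455) + (0)
The last nonzero remainder is the constant 1455, so the polynomials are coprime and gcd = 1.

1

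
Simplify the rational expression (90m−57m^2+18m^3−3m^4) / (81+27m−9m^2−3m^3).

Euclidean algorithm in ℚ[m]:
  −3m^4+18m^3−57m^2+90m = (m−9)(−3m^3−9m^2+27m+81) + (−165m^2+252m+729)
  −3m^3−9m^2+27m+81 = ((1/55)m+249/3025)(−165m^2+252m+729) + (−(21168/3025)m+63504/3025)
  −165m^2+252m+729 = ((166375/7056)m+27225/784)(−(21168/3025)m+63504/3025) + (0)
Last nonzero remainder: −(21168/3025)m+63504/3025. Dividing through by −21168/3025 gives the monic gcd m−3.
Cancel m−3 from numerator and denominator to get the reduced form.

(10m−3m^2+m^3)/(9+6m+m^2)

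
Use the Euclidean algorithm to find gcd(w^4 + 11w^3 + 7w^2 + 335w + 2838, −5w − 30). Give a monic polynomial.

w + 6

By polynomial division,
  w^4 + 11w^3 + 7w^2 + 335w + 2838 = (−(1/5)w^3 − w^2 + (23/5)w − 473/5)(−5w − 30) + (0)
Last nonzero remainder: −5w − 30. Dividing through by −5 gives the monic gcd w + 6.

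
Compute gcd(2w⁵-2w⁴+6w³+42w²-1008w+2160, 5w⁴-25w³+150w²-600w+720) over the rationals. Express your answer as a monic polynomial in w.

w³-3w²+24w-72

Apply the Euclidean algorithm:
  2w⁵-2w⁴+6w³+42w²-1008w+2160 = ((2/5)w+8/5)(5w⁴-25w³+150w²-600w+720) + (-14w³+42w²-336w+1008)
  5w⁴-25w³+150w²-600w+720 = (-(5/14)w+5/7)(-14w³+42w²-336w+1008) + (0)
Last nonzero remainder: -14w³+42w²-336w+1008. Dividing through by -14 gives the monic gcd w³-3w²+24w-72.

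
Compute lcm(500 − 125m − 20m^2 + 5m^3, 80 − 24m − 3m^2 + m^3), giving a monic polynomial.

−400 + 200m − 9m^2 − 8m^3 + m^4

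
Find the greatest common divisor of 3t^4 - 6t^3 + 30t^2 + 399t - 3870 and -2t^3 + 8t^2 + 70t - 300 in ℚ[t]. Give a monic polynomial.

t^2 + t - 30

By polynomial division,
  3t^4 - 6t^3 + 30t^2 + 399t - 3870 = (-(3/2)t - 3)(-2t^3 + 8t^2 + 70t - 300) + (159t^2 + 159t - 4770)
  -2t^3 + 8t^2 + 70t - 300 = (-(2/159)t + 10/159)(159t^2 + 159t - 4770) + (0)
Last nonzero remainder: 159t^2 + 159t - 4770. Dividing through by 159 gives the monic gcd t^2 + t - 30.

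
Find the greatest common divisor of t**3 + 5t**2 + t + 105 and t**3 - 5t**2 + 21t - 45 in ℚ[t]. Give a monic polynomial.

By polynomial division,
  t**3 + 5t**2 + t + 105 = (t**3 - 5t**2 + 21t - 45) + (10t**2 - 20t + 150)
  t**3 - 5t**2 + 21t - 45 = ((1/10)t - 3/10)(10t**2 - 20t + 150) + (0)
Last nonzero remainder: 10t**2 - 20t + 150. Dividing through by 10 gives the monic gcd t**2 - 2t + 15.

t**2 - 2t + 15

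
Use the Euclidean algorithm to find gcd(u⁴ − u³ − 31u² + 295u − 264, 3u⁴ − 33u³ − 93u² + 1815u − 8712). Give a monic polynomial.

u³ − 31u + 264

Apply the Euclidean algorithm:
  u⁴ − u³ − 31u² + 295u − 264 = (1/3)(3u⁴ − 33u³ − 93u² + 1815u − 8712) + (10u³ − 310u + 2640)
  3u⁴ − 33u³ − 93u² + 1815u − 8712 = ((3/10)u − 33/10)(10u³ − 310u + 2640) + (0)
Last nonzero remainder: 10u³ − 310u + 2640. Dividing through by 10 gives the monic gcd u³ − 31u + 264.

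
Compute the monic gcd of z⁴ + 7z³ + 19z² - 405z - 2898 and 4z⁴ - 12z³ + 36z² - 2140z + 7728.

Euclidean algorithm in ℚ[z]:
  z⁴ + 7z³ + 19z² - 405z - 2898 = (1/4)(4z⁴ - 12z³ + 36z² - 2140z + 7728) + (10z³ + 10z² + 130z - 4830)
  4z⁴ - 12z³ + 36z² - 2140z + 7728 = ((2/5)z - 8/5)(10z³ + 10z² + 130z - 4830) + (0)
Last nonzero remainder: 10z³ + 10z² + 130z - 4830. Dividing through by 10 gives the monic gcd z³ + z² + 13z - 483.

z³ + z² + 13z - 483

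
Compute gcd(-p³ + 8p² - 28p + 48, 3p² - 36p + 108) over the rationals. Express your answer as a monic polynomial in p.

1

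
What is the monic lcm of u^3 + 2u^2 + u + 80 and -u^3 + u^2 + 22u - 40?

u^5 - 4u^4 - 3u^3 + 90u^2 - 472u + 640

By polynomial division,
  u^3 + 2u^2 + u + 80 = (-1)(-u^3 + u^2 + 22u - 40) + (3u^2 + 23u + 40)
  -u^3 + u^2 + 22u - 40 = (-(1/3)u + 26/9)(3u^2 + 23u + 40) + (-(280/9)u - 1400/9)
  3u^2 + 23u + 40 = (-(27/280)u - 9/35)(-(280/9)u - 1400/9) + (0)
Last nonzero remainder: -(280/9)u - 1400/9. Dividing through by -280/9 gives the monic gcd u + 5.
Then lcm(f, g) = f·g / gcd(f, g); expanding and making the result monic gives the answer.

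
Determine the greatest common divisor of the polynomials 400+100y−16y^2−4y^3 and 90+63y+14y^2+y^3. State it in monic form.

By polynomial division,
  −4y^3−16y^2+100y+400 = (−4)(y^3+14y^2+63y+90) + (40y^2+352y+760)
  y^3+14y^2+63y+90 = ((1/40)y+13/100)(40y^2+352y+760) + (−(44/25)y−44/5)
  40y^2+352y+760 = (−(250/11)y−950/11)(−(44/25)y−44/5) + (0)
Last nonzero remainder: −(44/25)y−44/5. Dividing through by −44/25 gives the monic gcd y+5.

5+y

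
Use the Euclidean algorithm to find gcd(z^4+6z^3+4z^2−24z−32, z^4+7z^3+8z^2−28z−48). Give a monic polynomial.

z^3+4z^2−4z−16

Apply the Euclidean algorithm:
  z^4+6z^3+4z^2−24z−32 = (z^4+7z^3+8z^2−28z−48) + (−z^3−4z^2+4z+16)
  z^4+7z^3+8z^2−28z−48 = (−z−3)(−z^3−4z^2+4z+16) + (0)
Last nonzero remainder: −z^3−4z^2+4z+16. Dividing through by −1 gives the monic gcd z^3+4z^2−4z−16.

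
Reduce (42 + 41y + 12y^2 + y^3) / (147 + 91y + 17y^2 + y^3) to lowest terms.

(2 + y)/(7 + y)

Euclidean algorithm in ℚ[y]:
  y^3 + 12y^2 + 41y + 42 = (y^3 + 17y^2 + 91y + 147) + (−5y^2 − 50y − 105)
  y^3 + 17y^2 + 91y + 147 = (−(1/5)y − 7/5)(−5y^2 − 50y − 105) + (0)
Last nonzero remainder: −5y^2 − 50y − 105. Dividing through by −5 gives the monic gcd y^2 + 10y + 21.
Cancel y^2 + 10y + 21 from numerator and denominator to get the reduced form.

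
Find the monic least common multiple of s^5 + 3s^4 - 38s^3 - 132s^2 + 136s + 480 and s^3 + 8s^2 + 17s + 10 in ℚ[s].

Euclidean algorithm in ℚ[s]:
  s^5 + 3s^4 - 38s^3 - 132s^2 + 136s + 480 = (s^2 - 5s - 15)(s^3 + 8s^2 + 17s + 10) + (63s^2 + 441s + 630)
  s^3 + 8s^2 + 17s + 10 = ((1/63)s + 1/63)(63s^2 + 441s + 630) + (0)
Last nonzero remainder: 63s^2 + 441s + 630. Dividing through by 63 gives the monic gcd s^2 + 7s + 10.
Then lcm(f, g) = f·g / gcd(f, g); expanding and making the result monic gives the answer.

s^6 + 4s^5 - 35s^4 - 170s^3 + 4s^2 + 616s + 480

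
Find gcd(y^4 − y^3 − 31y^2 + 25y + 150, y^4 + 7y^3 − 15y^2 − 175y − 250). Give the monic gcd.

y^3 + 2y^2 − 25y − 50

Euclidean algorithm in ℚ[y]:
  y^4 − y^3 − 31y^2 + 25y + 150 = (y^4 + 7y^3 − 15y^2 − 175y − 250) + (−8y^3 − 16y^2 + 200y + 400)
  y^4 + 7y^3 − 15y^2 − 175y − 250 = (−(1/8)y − 5/8)(−8y^3 − 16y^2 + 200y + 400) + (0)
Last nonzero remainder: −8y^3 − 16y^2 + 200y + 400. Dividing through by −8 gives the monic gcd y^3 + 2y^2 − 25y − 50.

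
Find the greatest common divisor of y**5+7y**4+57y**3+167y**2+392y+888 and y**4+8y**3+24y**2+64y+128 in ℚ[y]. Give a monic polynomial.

y**2+8

Repeated division with remainder:
  y**5+7y**4+57y**3+167y**2+392y+888 = (y-1)(y**4+8y**3+24y**2+64y+128) + (41y**3+127y**2+328y+1016)
  y**4+8y**3+24y**2+64y+128 = ((1/41)y+201/1681)(41y**3+127y**2+328y+1016) + ((1369/1681)y**2+10952/1681)
  41y**3+127y**2+328y+1016 = ((68921/1369)y+213487/1369)((1369/1681)y**2+10952/1681) + (0)
Last nonzero remainder: (1369/1681)y**2+10952/1681. Dividing through by 1369/1681 gives the monic gcd y**2+8.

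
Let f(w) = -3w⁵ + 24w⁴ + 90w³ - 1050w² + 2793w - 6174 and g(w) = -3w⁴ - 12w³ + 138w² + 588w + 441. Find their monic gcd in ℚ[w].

w² - 49

Apply the Euclidean algorithm:
  -3w⁵ + 24w⁴ + 90w³ - 1050w² + 2793w - 6174 = (w - 12)(-3w⁴ - 12w³ + 138w² + 588w + 441) + (-192w³ + 18w² + 9408w - 882)
  -3w⁴ - 12w³ + 138w² + 588w + 441 = ((1/64)w + 131/2048)(-192w³ + 18w² + 9408w - 882) + (-(10395/1024)w² + 509355/1024)
  -192w³ + 18w² + 9408w - 882 = ((65536/3465)w - 2048/1155)(-(10395/1024)w² + 509355/1024) + (0)
Last nonzero remainder: -(10395/1024)w² + 509355/1024. Dividing through by -10395/1024 gives the monic gcd w² - 49.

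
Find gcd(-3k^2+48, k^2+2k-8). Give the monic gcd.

Euclidean algorithm in ℚ[k]:
  -3k^2+48 = (-3)(k^2+2k-8) + (6k+24)
  k^2+2k-8 = ((1/6)k-1/3)(6k+24) + (0)
Last nonzero remainder: 6k+24. Dividing through by 6 gives the monic gcd k+4.

k+4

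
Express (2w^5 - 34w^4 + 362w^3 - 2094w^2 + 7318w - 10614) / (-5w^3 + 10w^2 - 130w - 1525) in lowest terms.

(-2w^3 + 20w^2 - 100w + 174)/(5w + 25)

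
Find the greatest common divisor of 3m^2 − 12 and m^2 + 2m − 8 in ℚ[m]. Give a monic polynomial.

Repeated division with remainder:
  3m^2 − 12 = (3)(m^2 + 2m − 8) + (−6m + 12)
  m^2 + 2m − 8 = (−(1/6)m − 2/3)(−6m + 12) + (0)
Last nonzero remainder: −6m + 12. Dividing through by −6 gives the monic gcd m − 2.

m − 2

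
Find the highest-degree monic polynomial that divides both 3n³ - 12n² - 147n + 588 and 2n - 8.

Euclidean algorithm in ℚ[n]:
  3n³ - 12n² - 147n + 588 = ((3/2)n² - 147/2)(2n - 8) + (0)
Last nonzero remainder: 2n - 8. Dividing through by 2 gives the monic gcd n - 4.

n - 4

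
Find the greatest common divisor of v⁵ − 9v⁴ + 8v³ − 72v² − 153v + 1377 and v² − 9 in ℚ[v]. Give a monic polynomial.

Apply the Euclidean algorithm:
  v⁵ − 9v⁴ + 8v³ − 72v² − 153v + 1377 = (v³ − 9v² + 17v − 153)(v² − 9) + (0)
The last nonzero remainder v² − 9 is already monic.

v² − 9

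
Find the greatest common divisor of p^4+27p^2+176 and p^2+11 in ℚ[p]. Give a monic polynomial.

p^2+11

Euclidean algorithm in ℚ[p]:
  p^4+27p^2+176 = (p^2+16)(p^2+11) + (0)
The last nonzero remainder p^2+11 is already monic.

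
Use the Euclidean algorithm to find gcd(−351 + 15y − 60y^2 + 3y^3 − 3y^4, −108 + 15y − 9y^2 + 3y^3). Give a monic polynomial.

Euclidean algorithm in ℚ[y]:
  −3y^4 + 3y^3 − 60y^2 + 15y − 351 = (−y − 2)(3y^3 − 9y^2 + 15y − 108) + (−63y^2 − 63y − 567)
  3y^3 − 9y^2 + 15y − 108 = (−(1/21)y + 4/21)(−63y^2 − 63y − 567) + (0)
Last nonzero remainder: −63y^2 − 63y − 567. Dividing through by −63 gives the monic gcd y^2 + y + 9.

9 + y + y^2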